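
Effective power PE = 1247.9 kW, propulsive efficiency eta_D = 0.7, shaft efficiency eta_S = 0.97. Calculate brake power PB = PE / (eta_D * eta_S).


Formula: PB = PE / (eta_D * eta_S)
Step 1 — combined efficiency = eta_D * eta_S = 0.7 * 0.97 = 0.679
Step 2 — PB = 1247.9 / 0.679 ≈ 1837.8 kW (5 s.f.)

1837.8 kW


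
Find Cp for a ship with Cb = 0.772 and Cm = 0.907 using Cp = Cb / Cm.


Formula: Cp = Cb / Cm
Substituting: Cp = 0.772 / 0.907
Result: Cp ≈ 0.85116 (5 s.f.)

0.85116


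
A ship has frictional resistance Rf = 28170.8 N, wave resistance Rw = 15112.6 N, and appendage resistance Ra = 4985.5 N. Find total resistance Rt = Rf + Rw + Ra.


Formula: Rt = Rf + Rw + Ra
Substituting: Rt = 28170.8 + 15112.6 + 4985.5
Result: Rt = 48268.9 N

48268.9 N


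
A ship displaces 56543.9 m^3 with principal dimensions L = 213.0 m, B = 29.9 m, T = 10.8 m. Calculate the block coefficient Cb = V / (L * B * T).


Formula: Cb = V / (L * B * T)
Step 1 — L * B * T = 213.0 * 29.9 * 10.8 = 68781.96 m^3
Step 2 — Cb = 56543.9 / 68781.96 ≈ 0.82207 (5 s.f.)

0.82207


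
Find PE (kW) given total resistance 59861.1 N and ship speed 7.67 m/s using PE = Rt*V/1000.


Formula: PE = Rt * V / 1000 (kW)
Step 1 — PE (W) = 59861.1 * 7.67 = 459134.637 W
Step 2 — PE (kW) = 459134.637 / 1000 ≈ 459.13 kW (5 s.f.)

459.13 kW


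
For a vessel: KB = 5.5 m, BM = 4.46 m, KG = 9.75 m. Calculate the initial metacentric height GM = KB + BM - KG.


Formula: GM = KB + BM - KG
Step 1 — KM = KB + BM = 5.5 + 4.46 = 9.96 m
Step 2 — GM = KM - KG = 9.96 - 9.75 = 0.21 m

0.21 m


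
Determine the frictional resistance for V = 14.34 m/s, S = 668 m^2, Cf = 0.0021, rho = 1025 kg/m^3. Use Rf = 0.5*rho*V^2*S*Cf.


Formula: Rf = 0.5 * rho * V^2 * S * Cf
Step 1 — V^2 = 14.34^2 = 205.6356
Step 2 — 0.5 * rho * V^2 = 0.5 * 1025 * 205.6356 = 105388.245
Step 3 — Rf = 105388.245 * 668 * 0.0021 ≈ 147840 N (5 s.f.)

147840 N


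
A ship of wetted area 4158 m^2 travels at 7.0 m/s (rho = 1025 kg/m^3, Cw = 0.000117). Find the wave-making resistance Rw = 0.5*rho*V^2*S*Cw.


Formula: Rw = 0.5 * rho * V^2 * S * Cw
Step 1 — V^2 = 7.0^2 = 49.0
Step 2 — 0.5 * rho * V^2 = 0.5 * 1025 * 49.0 = 25112.5
Step 3 — Rw = 25112.5 * 4158 * 0.000117 ≈ 12217 N (5 s.f.)

12217 N


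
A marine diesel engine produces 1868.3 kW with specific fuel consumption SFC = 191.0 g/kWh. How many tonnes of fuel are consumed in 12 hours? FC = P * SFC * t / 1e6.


Formula: FC (tonnes) = P * SFC * t / 1,000,000
Step 1 — P * SFC * t = 1868.3 * 191.0 * 12 = 4282143.6 g
Step 2 — FC (tonnes) = 4282143.6 / 1,000,000 ≈ 4.2821 tonnes (5 s.f.)

4.2821 tonnes


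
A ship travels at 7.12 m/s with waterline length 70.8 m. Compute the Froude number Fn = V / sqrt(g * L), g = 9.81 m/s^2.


Formula: Fn = V / sqrt(g * L)
Step 1 — g * L = 9.81 * 70.8 = 694.548
Step 2 — sqrt(g * L) = sqrt(694.548) = 26.354279
Step 3 — Fn = 7.12 / 26.354279 ≈ 0.27016 (5 s.f.)

0.27016


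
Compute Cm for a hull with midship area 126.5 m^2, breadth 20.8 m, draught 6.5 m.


Formula: Cm = Am / (B * T)
Step 1 — B * T = 20.8 * 6.5 = 135.2 m^2
Step 2 — Cm = 126.5 / 135.2 ≈ 0.93565 (5 s.f.)

0.93565


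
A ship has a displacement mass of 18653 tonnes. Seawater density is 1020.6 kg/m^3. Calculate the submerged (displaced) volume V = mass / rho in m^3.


Formula: V = mass / rho
Step 1 — convert tonnes to kg: 18653 t * 1000 = 18653000 kg
Step 2 — V = 18653000 / 1020.6 ≈ 18277 m^3 (5 s.f.)

18277 m^3


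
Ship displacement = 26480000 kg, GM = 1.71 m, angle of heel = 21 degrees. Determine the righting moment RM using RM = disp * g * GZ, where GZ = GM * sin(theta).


Formula: GZ = GM * sin(theta); RM = disp * g * GZ
Step 1 — GZ = 1.71 * sin(21°) = 1.71 * 0.358368 = 0.612809 m
Step 2 — RM = 26480000 * 9.81 * 0.612809 ≈ 159190000 N·m (5 s.f.)

159190000 N·m


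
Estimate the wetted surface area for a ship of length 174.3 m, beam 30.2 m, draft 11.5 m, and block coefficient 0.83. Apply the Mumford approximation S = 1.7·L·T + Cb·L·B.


Formula: S = 1.7*L*T + V/T with V = Cb*L*B*T, i.e. S = L * (1.7*T + Cb*B)
Step 1 — 1.7*T = 1.7 * 11.5 = 19.55 m
Step 2 — Cb*B = 0.83 * 30.2 = 25.066 m
Step 3 — 1.7*T + Cb*B = 19.55 + 25.066 = 44.616 m
Step 4 — S = 174.3 * 44.616 ≈ 7776.6 m^2 (5 s.f.)

7776.6 m^2


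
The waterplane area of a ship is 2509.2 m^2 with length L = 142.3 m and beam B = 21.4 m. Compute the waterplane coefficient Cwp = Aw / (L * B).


Formula: Cwp = Aw / (L * B)
Step 1 — L * B = 142.3 * 21.4 = 3045.22 m^2
Step 2 — Cwp = 2509.2 / 3045.22 ≈ 0.82398 (5 s.f.)

0.82398


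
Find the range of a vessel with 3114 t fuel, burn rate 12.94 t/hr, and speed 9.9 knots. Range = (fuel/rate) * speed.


Formula: endurance = fuel / rate; range = endurance * speed
Step 1 — endurance = 3114 / 12.94 = 240.6491 hours
Step 2 — range = 240.6491 * 9.9 ≈ 2382.4 nautical miles (5 s.f.)

2382.4 NM


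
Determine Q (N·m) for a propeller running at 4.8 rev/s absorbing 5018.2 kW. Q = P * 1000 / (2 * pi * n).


Formula: Q = P_W / (2 * pi * n)
Step 1 — P_W = 5018.2 kW * 1000 = 5018200.0 W
Step 2 — 2 * pi * n = 2 * pi * 4.8 = 30.159289
Step 3 — Q = 5018200.0 / 30.159289 ≈ 166390 N·m (5 s.f.)

166390 N·m


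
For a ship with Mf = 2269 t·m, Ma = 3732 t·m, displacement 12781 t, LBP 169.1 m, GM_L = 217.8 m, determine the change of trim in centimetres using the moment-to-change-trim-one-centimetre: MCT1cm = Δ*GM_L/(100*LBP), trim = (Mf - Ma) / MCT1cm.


Formula: net trimming moment = Mf - Ma; MCT1cm = Δ*GM_L/(100*LBP); trim = net moment / MCT1cm
Step 1 — net trimming moment = 2269 - 3732 = -1463 t·m
Step 2 — MCT1cm = 12781 * 217.8 / (100 * 169.1) = 164.6187 t·m/cm
Step 3 — trim = -1463 / 164.6187 ≈ -8.8872 cm (5 s.f.)

-8.8872 cm


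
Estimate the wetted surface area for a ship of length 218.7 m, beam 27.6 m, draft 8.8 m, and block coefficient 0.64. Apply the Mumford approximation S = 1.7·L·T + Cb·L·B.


Formula: S = 1.7*L*T + V/T with V = Cb*L*B*T, i.e. S = L * (1.7*T + Cb*B)
Step 1 — 1.7*T = 1.7 * 8.8 = 14.96 m
Step 2 — Cb*B = 0.64 * 27.6 = 17.664 m
Step 3 — 1.7*T + Cb*B = 14.96 + 17.664 = 32.624 m
Step 4 — S = 218.7 * 32.624 ≈ 7134.9 m^2 (5 s.f.)

7134.9 m^2


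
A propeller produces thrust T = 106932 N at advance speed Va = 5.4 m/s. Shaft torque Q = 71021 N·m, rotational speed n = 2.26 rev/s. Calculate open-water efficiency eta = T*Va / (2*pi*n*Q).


Formula: eta = T * Va / (2 * pi * n * Q)
Step 1 — numerator = T * Va = 106932 * 5.4 = 577432.8
Step 2 — 2 * pi * n = 2 * pi * 2.26 = 14.199999
Step 3 — denominator = 14.199999 * 71021 = 1008498.13
Step 4 — eta = 577432.8 / 1008498.13 ≈ 0.57257 (5 s.f.)

0.57257


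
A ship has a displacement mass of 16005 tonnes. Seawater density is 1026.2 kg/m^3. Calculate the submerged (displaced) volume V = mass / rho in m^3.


Formula: V = mass / rho
Step 1 — convert tonnes to kg: 16005 t * 1000 = 16005000 kg
Step 2 — V = 16005000 / 1026.2 ≈ 15596 m^3 (5 s.f.)

15596 m^3


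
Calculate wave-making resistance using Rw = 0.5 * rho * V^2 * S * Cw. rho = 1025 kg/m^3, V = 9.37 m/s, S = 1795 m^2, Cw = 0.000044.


Formula: Rw = 0.5 * rho * V^2 * S * Cw
Step 1 — V^2 = 9.37^2 = 87.7969
Step 2 — 0.5 * rho * V^2 = 0.5 * 1025 * 87.7969 = 44995.91125
Step 3 — Rw = 44995.91125 * 1795 * 0.000044 ≈ 3553.8 N (5 s.f.)

3553.8 N


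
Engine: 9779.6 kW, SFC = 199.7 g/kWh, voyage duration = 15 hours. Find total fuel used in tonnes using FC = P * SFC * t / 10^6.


Formula: FC (tonnes) = P * SFC * t / 1,000,000
Step 1 — P * SFC * t = 9779.6 * 199.7 * 15 = 29294791.8 g
Step 2 — FC (tonnes) = 29294791.8 / 1,000,000 ≈ 29.295 tonnes (5 s.f.)

29.295 tonnes


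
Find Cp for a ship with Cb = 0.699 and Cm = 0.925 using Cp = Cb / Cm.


Formula: Cp = Cb / Cm
Substituting: Cp = 0.699 / 0.925
Result: Cp ≈ 0.75568 (5 s.f.)

0.75568


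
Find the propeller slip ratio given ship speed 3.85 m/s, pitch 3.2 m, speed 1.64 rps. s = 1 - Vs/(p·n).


Formula: s = 1 - Vs / (p * n)
Step 1 — p * n = 3.2 * 1.64 = 5.248
Step 2 — Vs / (p*n) = 3.85 / 5.248 = 0.733613 (6 d.p.)
Step 3 — s = 1 - 0.733613 = 0.266387

0.266387


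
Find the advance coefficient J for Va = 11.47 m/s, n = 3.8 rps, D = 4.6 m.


Formula: J = Va / (n * D)
Step 1 — n * D = 3.8 * 4.6 = 17.48
Step 2 — J = 11.47 / 17.48 ≈ 0.65618 (5 s.f.)

0.65618


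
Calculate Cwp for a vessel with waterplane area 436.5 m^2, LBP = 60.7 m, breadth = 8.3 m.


Formula: Cwp = Aw / (L * B)
Step 1 — L * B = 60.7 * 8.3 = 503.81 m^2
Step 2 — Cwp = 436.5 / 503.81 ≈ 0.86640 (5 s.f.)

0.86640


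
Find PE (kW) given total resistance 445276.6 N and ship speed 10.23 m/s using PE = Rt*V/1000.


Formula: PE = Rt * V / 1000 (kW)
Step 1 — PE (W) = 445276.6 * 10.23 = 4555179.618 W
Step 2 — PE (kW) = 4555179.618 / 1000 ≈ 4555.2 kW (5 s.f.)

4555.2 kW


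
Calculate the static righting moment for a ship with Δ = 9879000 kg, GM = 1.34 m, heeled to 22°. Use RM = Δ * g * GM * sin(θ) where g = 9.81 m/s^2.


Formula: GZ = GM * sin(theta); RM = disp * g * GZ
Step 1 — GZ = 1.34 * sin(22°) = 1.34 * 0.374607 = 0.501973 m
Step 2 — RM = 9879000 * 9.81 * 0.501973 ≈ 48648000 N·m (5 s.f.)

48648000 N·m


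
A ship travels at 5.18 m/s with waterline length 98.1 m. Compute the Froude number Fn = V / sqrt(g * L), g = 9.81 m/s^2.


Formula: Fn = V / sqrt(g * L)
Step 1 — g * L = 9.81 * 98.1 = 962.361
Step 2 — sqrt(g * L) = sqrt(962.361) = 31.021944
Step 3 — Fn = 5.18 / 31.021944 ≈ 0.16698 (5 s.f.)

0.16698


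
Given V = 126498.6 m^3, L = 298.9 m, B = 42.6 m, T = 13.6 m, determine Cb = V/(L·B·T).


Formula: Cb = V / (L * B * T)
Step 1 — L * B * T = 298.9 * 42.6 * 13.6 = 173170.704 m^3
Step 2 — Cb = 126498.6 / 173170.704 ≈ 0.73048 (5 s.f.)

0.73048


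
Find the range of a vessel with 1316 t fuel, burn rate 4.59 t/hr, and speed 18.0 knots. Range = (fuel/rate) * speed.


Formula: endurance = fuel / rate; range = endurance * speed
Step 1 — endurance = 1316 / 4.59 = 286.7102 hours
Step 2 — range = 286.7102 * 18.0 ≈ 5160.8 nautical miles (5 s.f.)

5160.8 NM


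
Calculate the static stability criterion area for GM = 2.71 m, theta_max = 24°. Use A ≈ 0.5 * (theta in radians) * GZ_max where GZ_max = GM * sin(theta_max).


Formula: GZ_max = GM * sin(theta); Area = 0.5 * theta_rad * GZ_max
Step 1 — GZ_max = 2.71 * sin(24°) = 2.71 * 0.406737 = 1.102257 m
Step 2 — theta_rad = 24 * pi/180 = 0.418879 rad
Step 3 — Area = 0.5 * 0.418879 * 1.102257 ≈ 0.23086 m·rad (5 s.f.)

0.23086 m·rad


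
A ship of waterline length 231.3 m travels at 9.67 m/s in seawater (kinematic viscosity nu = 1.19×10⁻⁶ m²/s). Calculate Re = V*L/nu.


Formula: Re = V * L / nu
Step 1 — V * L = 9.67 * 231.3 = 2236.671 m^2/s
Step 2 — Re = 2236.671 / 1.19e-6 = 1.88e+09

1.88e+09


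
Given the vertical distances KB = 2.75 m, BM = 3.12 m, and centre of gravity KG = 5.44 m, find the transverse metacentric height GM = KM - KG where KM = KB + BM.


Formula: GM = KB + BM - KG
Step 1 — KM = KB + BM = 2.75 + 3.12 = 5.87 m
Step 2 — GM = KM - KG = 5.87 - 5.44 = 0.43 m

0.43 m


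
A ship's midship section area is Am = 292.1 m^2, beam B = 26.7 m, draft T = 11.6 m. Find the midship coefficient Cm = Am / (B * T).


Formula: Cm = Am / (B * T)
Step 1 — B * T = 26.7 * 11.6 = 309.72 m^2
Step 2 — Cm = 292.1 / 309.72 ≈ 0.94311 (5 s.f.)

0.94311


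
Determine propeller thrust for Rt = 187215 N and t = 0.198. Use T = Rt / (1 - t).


Formula: T = Rt / (1 - t)
Step 1 — (1 - t) = 1 - 0.198 = 0.802
Step 2 — T = 187215 / 0.802 ≈ 233440 N (5 s.f.)

233440 N


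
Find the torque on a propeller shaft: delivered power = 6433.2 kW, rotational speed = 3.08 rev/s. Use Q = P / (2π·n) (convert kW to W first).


Formula: Q = P_W / (2 * pi * n)
Step 1 — P_W = 6433.2 kW * 1000 = 6433200.0 W
Step 2 — 2 * pi * n = 2 * pi * 3.08 = 19.352211
Step 3 — Q = 6433200.0 / 19.352211 ≈ 332430 N·m (5 s.f.)

332430 N·m


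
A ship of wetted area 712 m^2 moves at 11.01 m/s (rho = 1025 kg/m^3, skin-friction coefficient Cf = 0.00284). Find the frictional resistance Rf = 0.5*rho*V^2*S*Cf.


Formula: Rf = 0.5 * rho * V^2 * S * Cf
Step 1 — V^2 = 11.01^2 = 121.2201
Step 2 — 0.5 * rho * V^2 = 0.5 * 1025 * 121.2201 = 62125.30125
Step 3 — Rf = 62125.30125 * 712 * 0.00284 ≈ 125620 N (5 s.f.)

125620 N


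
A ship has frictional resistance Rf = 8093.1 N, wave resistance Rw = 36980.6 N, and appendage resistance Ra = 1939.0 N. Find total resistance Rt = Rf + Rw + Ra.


Formula: Rt = Rf + Rw + Ra
Substituting: Rt = 8093.1 + 36980.6 + 1939.0
Result: Rt = 47012.7 N

47012.7 N


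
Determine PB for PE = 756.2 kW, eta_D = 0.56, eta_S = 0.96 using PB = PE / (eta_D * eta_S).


Formula: PB = PE / (eta_D * eta_S)
Step 1 — combined efficiency = eta_D * eta_S = 0.56 * 0.96 = 0.5376
Step 2 — PB = 756.2 / 0.5376 ≈ 1406.6 kW (5 s.f.)

1406.6 kW


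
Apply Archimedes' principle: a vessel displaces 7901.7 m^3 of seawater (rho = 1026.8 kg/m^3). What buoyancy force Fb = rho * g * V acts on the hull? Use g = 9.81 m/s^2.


Formula: Fb = rho * g * V
Substituting: Fb = 1026.8 * 9.81 * 7901.7
Intermediate: 1026.8 * 9.81 = 10072.908
Result: Fb = 10072.908 * 7901.7 ≈ 79593000 N (5 s.f.)

79593000 N


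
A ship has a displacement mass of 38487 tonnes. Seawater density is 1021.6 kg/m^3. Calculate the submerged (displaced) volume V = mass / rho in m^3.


Formula: V = mass / rho
Step 1 — convert tonnes to kg: 38487 t * 1000 = 38487000 kg
Step 2 — V = 38487000 / 1021.6 ≈ 37673 m^3 (5 s.f.)

37673 m^3


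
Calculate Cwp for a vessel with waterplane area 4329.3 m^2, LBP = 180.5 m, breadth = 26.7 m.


Formula: Cwp = Aw / (L * B)
Step 1 — L * B = 180.5 * 26.7 = 4819.35 m^2
Step 2 — Cwp = 4329.3 / 4819.35 ≈ 0.89832 (5 s.f.)

0.89832


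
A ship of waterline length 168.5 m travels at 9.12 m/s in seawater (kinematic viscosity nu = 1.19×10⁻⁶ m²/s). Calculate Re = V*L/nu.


Formula: Re = V * L / nu
Step 1 — V * L = 9.12 * 168.5 = 1536.72 m^2/s
Step 2 — Re = 1536.72 / 1.19e-6 = 1.29e+09

1.29e+09


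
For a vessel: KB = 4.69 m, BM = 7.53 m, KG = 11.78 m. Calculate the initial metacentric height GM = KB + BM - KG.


Formula: GM = KB + BM - KG
Step 1 — KM = KB + BM = 4.69 + 7.53 = 12.22 m
Step 2 — GM = KM - KG = 12.22 - 11.78 = 0.44 m

0.44 m


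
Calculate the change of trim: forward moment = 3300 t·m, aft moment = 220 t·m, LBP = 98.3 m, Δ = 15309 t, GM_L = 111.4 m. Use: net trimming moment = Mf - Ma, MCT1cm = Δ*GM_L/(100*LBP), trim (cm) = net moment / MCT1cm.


Formula: net trimming moment = Mf - Ma; MCT1cm = Δ*GM_L/(100*LBP); trim = net moment / MCT1cm
Step 1 — net trimming moment = 3300 - 220 = 3080 t·m
Step 2 — MCT1cm = 15309 * 111.4 / (100 * 98.3) = 173.4916 t·m/cm
Step 3 — trim = 3080 / 173.4916 ≈ 17.753 cm (5 s.f.)

17.753 cm


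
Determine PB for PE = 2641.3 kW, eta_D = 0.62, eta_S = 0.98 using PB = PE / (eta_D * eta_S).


Formula: PB = PE / (eta_D * eta_S)
Step 1 — combined efficiency = eta_D * eta_S = 0.62 * 0.98 = 0.6076
Step 2 — PB = 2641.3 / 0.6076 ≈ 4347.1 kW (5 s.f.)

4347.1 kW


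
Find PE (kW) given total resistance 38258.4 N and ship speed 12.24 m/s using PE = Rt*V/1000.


Formula: PE = Rt * V / 1000 (kW)
Step 1 — PE (W) = 38258.4 * 12.24 = 468282.816 W
Step 2 — PE (kW) = 468282.816 / 1000 ≈ 468.28 kW (5 s.f.)

468.28 kW


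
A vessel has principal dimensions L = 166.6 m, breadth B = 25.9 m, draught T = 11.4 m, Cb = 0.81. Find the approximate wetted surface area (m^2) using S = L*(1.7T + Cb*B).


Formula: S = 1.7*L*T + V/T with V = Cb*L*B*T, i.e. S = L * (1.7*T + Cb*B)
Step 1 — 1.7*T = 1.7 * 11.4 = 19.38 m
Step 2 — Cb*B = 0.81 * 25.9 = 20.979 m
Step 3 — 1.7*T + Cb*B = 19.38 + 20.979 = 40.359 m
Step 4 — S = 166.6 * 40.359 ≈ 6723.8 m^2 (5 s.f.)

6723.8 m^2


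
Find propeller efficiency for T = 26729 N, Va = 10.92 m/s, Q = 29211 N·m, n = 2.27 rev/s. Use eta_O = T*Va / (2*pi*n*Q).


Formula: eta = T * Va / (2 * pi * n * Q)
Step 1 — numerator = T * Va = 26729 * 10.92 = 291880.68
Step 2 — 2 * pi * n = 2 * pi * 2.27 = 14.262831
Step 3 — denominator = 14.262831 * 29211 = 416631.56
Step 4 — eta = 291880.68 / 416631.56 ≈ 0.70057 (5 s.f.)

0.70057


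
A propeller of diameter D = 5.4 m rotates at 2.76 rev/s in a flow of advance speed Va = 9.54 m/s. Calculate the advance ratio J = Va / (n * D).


Formula: J = Va / (n * D)
Step 1 — n * D = 2.76 * 5.4 = 14.904
Step 2 — J = 9.54 / 14.904 ≈ 0.64010 (5 s.f.)

0.64010


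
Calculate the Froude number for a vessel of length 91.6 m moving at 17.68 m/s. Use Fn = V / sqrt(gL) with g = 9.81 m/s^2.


Formula: Fn = V / sqrt(g * L)
Step 1 — g * L = 9.81 * 91.6 = 898.596
Step 2 — sqrt(g * L) = sqrt(898.596) = 29.976591
Step 3 — Fn = 17.68 / 29.976591 ≈ 0.58979 (5 s.f.)

0.58979


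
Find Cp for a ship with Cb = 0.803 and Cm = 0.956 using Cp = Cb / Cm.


Formula: Cp = Cb / Cm
Substituting: Cp = 0.803 / 0.956
Result: Cp ≈ 0.83996 (5 s.f.)

0.83996


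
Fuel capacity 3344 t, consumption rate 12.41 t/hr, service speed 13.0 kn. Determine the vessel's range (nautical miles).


Formula: endurance = fuel / rate; range = endurance * speed
Step 1 — endurance = 3344 / 12.41 = 269.4601 hours
Step 2 — range = 269.4601 * 13.0 ≈ 3503.0 nautical miles (5 s.f.)

3503.0 NM


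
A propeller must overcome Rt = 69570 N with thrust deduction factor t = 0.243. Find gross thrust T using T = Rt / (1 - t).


Formula: T = Rt / (1 - t)
Step 1 — (1 - t) = 1 - 0.243 = 0.757
Step 2 — T = 69570 / 0.757 ≈ 91902 N (5 s.f.)

91902 N


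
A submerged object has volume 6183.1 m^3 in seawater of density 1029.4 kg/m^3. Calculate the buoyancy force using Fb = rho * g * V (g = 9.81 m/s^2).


Formula: Fb = rho * g * V
Substituting: Fb = 1029.4 * 9.81 * 6183.1
Intermediate: 1029.4 * 9.81 = 10098.414
Result: Fb = 10098.414 * 6183.1 ≈ 62440000 N (5 s.f.)

62440000 N


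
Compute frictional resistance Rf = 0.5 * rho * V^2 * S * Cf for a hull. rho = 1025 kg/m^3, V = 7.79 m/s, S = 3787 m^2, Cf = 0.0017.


Formula: Rf = 0.5 * rho * V^2 * S * Cf
Step 1 — V^2 = 7.79^2 = 60.6841
Step 2 — 0.5 * rho * V^2 = 0.5 * 1025 * 60.6841 = 31100.60125
Step 3 — Rf = 31100.60125 * 3787 * 0.0017 ≈ 200220 N (5 s.f.)

200220 N


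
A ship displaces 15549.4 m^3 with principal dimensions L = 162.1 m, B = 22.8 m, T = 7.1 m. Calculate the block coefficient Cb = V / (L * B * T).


Formula: Cb = V / (L * B * T)
Step 1 — L * B * T = 162.1 * 22.8 * 7.1 = 26240.748 m^3
Step 2 — Cb = 15549.4 / 26240.748 ≈ 0.59257 (5 s.f.)

0.59257


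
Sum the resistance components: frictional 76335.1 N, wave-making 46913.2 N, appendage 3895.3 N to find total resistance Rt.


Formula: Rt = Rf + Rw + Ra
Substituting: Rt = 76335.1 + 46913.2 + 3895.3
Result: Rt = 127143.6 N

127143.6 N


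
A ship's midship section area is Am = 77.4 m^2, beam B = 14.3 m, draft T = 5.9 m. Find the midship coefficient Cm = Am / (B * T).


Formula: Cm = Am / (B * T)
Step 1 — B * T = 14.3 * 5.9 = 84.37 m^2
Step 2 — Cm = 77.4 / 84.37 ≈ 0.91739 (5 s.f.)

0.91739


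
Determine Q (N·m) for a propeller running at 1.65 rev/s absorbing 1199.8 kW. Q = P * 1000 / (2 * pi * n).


Formula: Q = P_W / (2 * pi * n)
Step 1 — P_W = 1199.8 kW * 1000 = 1199800.0 W
Step 2 — 2 * pi * n = 2 * pi * 1.65 = 10.367256
Step 3 — Q = 1199800.0 / 10.367256 ≈ 115730 N·m (5 s.f.)

115730 N·m


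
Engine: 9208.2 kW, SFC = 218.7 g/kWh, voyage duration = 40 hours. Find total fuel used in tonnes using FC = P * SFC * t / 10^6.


Formula: FC (tonnes) = P * SFC * t / 1,000,000
Step 1 — P * SFC * t = 9208.2 * 218.7 * 40 = 80553333.6 g
Step 2 — FC (tonnes) = 80553333.6 / 1,000,000 ≈ 80.553 tonnes (5 s.f.)

80.553 tonnes


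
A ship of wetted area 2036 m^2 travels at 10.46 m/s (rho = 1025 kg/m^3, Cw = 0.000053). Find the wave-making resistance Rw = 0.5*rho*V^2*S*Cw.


Formula: Rw = 0.5 * rho * V^2 * S * Cw
Step 1 — V^2 = 10.46^2 = 109.4116
Step 2 — 0.5 * rho * V^2 = 0.5 * 1025 * 109.4116 = 56073.445
Step 3 — Rw = 56073.445 * 2036 * 0.000053 ≈ 6050.8 N (5 s.f.)

6050.8 N


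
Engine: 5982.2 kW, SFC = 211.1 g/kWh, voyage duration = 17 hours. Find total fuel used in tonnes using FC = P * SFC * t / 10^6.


Formula: FC (tonnes) = P * SFC * t / 1,000,000
Step 1 — P * SFC * t = 5982.2 * 211.1 * 17 = 21468321.14 g
Step 2 — FC (tonnes) = 21468321.14 / 1,000,000 ≈ 21.468 tonnes (5 s.f.)

21.468 tonnes


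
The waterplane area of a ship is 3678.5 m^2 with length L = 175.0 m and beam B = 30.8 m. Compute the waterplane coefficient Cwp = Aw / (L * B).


Formula: Cwp = Aw / (L * B)
Step 1 — L * B = 175.0 * 30.8 = 5390.0 m^2
Step 2 — Cwp = 3678.5 / 5390.0 ≈ 0.68247 (5 s.f.)

0.68247


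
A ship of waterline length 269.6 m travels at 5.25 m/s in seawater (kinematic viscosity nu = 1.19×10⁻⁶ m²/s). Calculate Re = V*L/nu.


Formula: Re = V * L / nu
Step 1 — V * L = 5.25 * 269.6 = 1415.4 m^2/s
Step 2 — Re = 1415.4 / 1.19e-6 = 1.19e+09

1.19e+09


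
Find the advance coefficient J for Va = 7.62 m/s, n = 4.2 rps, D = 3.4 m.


Formula: J = Va / (n * D)
Step 1 — n * D = 4.2 * 3.4 = 14.28
Step 2 — J = 7.62 / 14.28 ≈ 0.53361 (5 s.f.)

0.53361


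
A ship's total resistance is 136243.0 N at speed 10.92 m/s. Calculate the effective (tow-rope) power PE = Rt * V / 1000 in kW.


Formula: PE = Rt * V / 1000 (kW)
Step 1 — PE (W) = 136243.0 * 10.92 = 1487773.56 W
Step 2 — PE (kW) = 1487773.56 / 1000 ≈ 1487.8 kW (5 s.f.)

1487.8 kW


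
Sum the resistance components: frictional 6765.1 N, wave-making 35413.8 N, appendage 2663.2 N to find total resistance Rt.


Formula: Rt = Rf + Rw + Ra
Substituting: Rt = 6765.1 + 35413.8 + 2663.2
Result: Rt = 44842.1 N

44842.1 N


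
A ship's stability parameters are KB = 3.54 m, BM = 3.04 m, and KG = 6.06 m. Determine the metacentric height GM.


Formula: GM = KB + BM - KG
Step 1 — KM = KB + BM = 3.54 + 3.04 = 6.58 m
Step 2 — GM = KM - KG = 6.58 - 6.06 = 0.52 m

0.52 m


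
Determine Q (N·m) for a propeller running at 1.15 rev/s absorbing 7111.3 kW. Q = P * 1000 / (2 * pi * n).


Formula: Q = P_W / (2 * pi * n)
Step 1 — P_W = 7111.3 kW * 1000 = 7111300.0 W
Step 2 — 2 * pi * n = 2 * pi * 1.15 = 7.225663
Step 3 — Q = 7111300.0 / 7.225663 ≈ 984170 N·m (5 s.f.)

984170 N·m


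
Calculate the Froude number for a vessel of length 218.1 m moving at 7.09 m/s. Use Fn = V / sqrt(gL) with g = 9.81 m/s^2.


Formula: Fn = V / sqrt(g * L)
Step 1 — g * L = 9.81 * 218.1 = 2139.561
Step 2 — sqrt(g * L) = sqrt(2139.561) = 46.255389
Step 3 — Fn = 7.09 / 46.255389 ≈ 0.15328 (5 s.f.)

0.15328


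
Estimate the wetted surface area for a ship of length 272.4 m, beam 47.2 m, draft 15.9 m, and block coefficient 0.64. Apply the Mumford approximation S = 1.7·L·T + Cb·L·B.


Formula: S = 1.7*L*T + V/T with V = Cb*L*B*T, i.e. S = L * (1.7*T + Cb*B)
Step 1 — 1.7*T = 1.7 * 15.9 = 27.03 m
Step 2 — Cb*B = 0.64 * 47.2 = 30.208 m
Step 3 — 1.7*T + Cb*B = 27.03 + 30.208 = 57.238 m
Step 4 — S = 272.4 * 57.238 ≈ 15592 m^2 (5 s.f.)

15592 m^2


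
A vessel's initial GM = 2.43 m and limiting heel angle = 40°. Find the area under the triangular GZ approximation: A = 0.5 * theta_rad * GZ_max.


Formula: GZ_max = GM * sin(theta); Area = 0.5 * theta_rad * GZ_max
Step 1 — GZ_max = 2.43 * sin(40°) = 2.43 * 0.642788 = 1.561975 m
Step 2 — theta_rad = 40 * pi/180 = 0.698132 rad
Step 3 — Area = 0.5 * 0.698132 * 1.561975 ≈ 0.54523 m·rad (5 s.f.)

0.54523 m·rad


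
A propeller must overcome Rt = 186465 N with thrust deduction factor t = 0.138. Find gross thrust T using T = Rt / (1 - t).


Formula: T = Rt / (1 - t)
Step 1 — (1 - t) = 1 - 0.138 = 0.862
Step 2 — T = 186465 / 0.862 ≈ 216320 N (5 s.f.)

216320 N


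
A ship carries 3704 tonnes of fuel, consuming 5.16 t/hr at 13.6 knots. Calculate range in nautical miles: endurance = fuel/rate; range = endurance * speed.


Formula: endurance = fuel / rate; range = endurance * speed
Step 1 — endurance = 3704 / 5.16 = 717.8295 hours
Step 2 — range = 717.8295 * 13.6 ≈ 9762.5 nautical miles (5 s.f.)

9762.5 NM


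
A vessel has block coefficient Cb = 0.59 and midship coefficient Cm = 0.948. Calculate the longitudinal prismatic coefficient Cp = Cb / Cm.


Formula: Cp = Cb / Cm
Substituting: Cp = 0.59 / 0.948
Result: Cp ≈ 0.62236 (5 s.f.)

0.62236


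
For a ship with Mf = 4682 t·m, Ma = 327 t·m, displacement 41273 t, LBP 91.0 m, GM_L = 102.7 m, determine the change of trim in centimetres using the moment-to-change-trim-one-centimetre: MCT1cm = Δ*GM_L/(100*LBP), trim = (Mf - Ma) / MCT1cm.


Formula: net trimming moment = Mf - Ma; MCT1cm = Δ*GM_L/(100*LBP); trim = net moment / MCT1cm
Step 1 — net trimming moment = 4682 - 327 = 4355 t·m
Step 2 — MCT1cm = 41273 * 102.7 / (100 * 91.0) = 465.7953 t·m/cm
Step 3 — trim = 4355 / 465.7953 ≈ 9.3496 cm (5 s.f.)

9.3496 cm


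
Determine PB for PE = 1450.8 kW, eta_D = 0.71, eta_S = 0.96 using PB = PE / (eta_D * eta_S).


Formula: PB = PE / (eta_D * eta_S)
Step 1 — combined efficiency = eta_D * eta_S = 0.71 * 0.96 = 0.6816
Step 2 — PB = 1450.8 / 0.6816 ≈ 2128.5 kW (5 s.f.)

2128.5 kW


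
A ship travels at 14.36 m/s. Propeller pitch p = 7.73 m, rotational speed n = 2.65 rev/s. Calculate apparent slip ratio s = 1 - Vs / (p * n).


Formula: s = 1 - Vs / (p * n)
Step 1 — p * n = 7.73 * 2.65 = 20.4845
Step 2 — Vs / (p*n) = 14.36 / 20.4845 = 0.701018 (6 d.p.)
Step 3 — s = 1 - 0.701018 = 0.298982

0.298982


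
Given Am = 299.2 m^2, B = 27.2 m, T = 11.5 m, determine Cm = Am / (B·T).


Formula: Cm = Am / (B * T)
Step 1 — B * T = 27.2 * 11.5 = 312.8 m^2
Step 2 — Cm = 299.2 / 312.8 ≈ 0.95652 (5 s.f.)

0.95652


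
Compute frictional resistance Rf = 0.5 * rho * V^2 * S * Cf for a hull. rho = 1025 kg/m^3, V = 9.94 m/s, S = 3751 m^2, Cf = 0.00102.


Formula: Rf = 0.5 * rho * V^2 * S * Cf
Step 1 — V^2 = 9.94^2 = 98.8036
Step 2 — 0.5 * rho * V^2 = 0.5 * 1025 * 98.8036 = 50636.845
Step 3 — Rf = 50636.845 * 3751 * 0.00102 ≈ 193740 N (5 s.f.)

193740 N


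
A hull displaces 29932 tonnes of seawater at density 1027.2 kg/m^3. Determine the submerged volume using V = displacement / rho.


Formula: V = mass / rho
Step 1 — convert tonnes to kg: 29932 t * 1000 = 29932000 kg
Step 2 — V = 29932000 / 1027.2 ≈ 29139 m^3 (5 s.f.)

29139 m^3


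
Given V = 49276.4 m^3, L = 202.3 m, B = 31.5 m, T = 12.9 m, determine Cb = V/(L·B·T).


Formula: Cb = V / (L * B * T)
Step 1 — L * B * T = 202.3 * 31.5 * 12.9 = 82204.605 m^3
Step 2 — Cb = 49276.4 / 82204.605 ≈ 0.59944 (5 s.f.)

0.59944


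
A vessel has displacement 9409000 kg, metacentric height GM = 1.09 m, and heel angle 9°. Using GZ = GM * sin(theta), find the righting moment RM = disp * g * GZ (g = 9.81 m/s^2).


Formula: GZ = GM * sin(theta); RM = disp * g * GZ
Step 1 — GZ = 1.09 * sin(9°) = 1.09 * 0.156434 = 0.170513 m
Step 2 — RM = 9409000 * 9.81 * 0.170513 ≈ 15739000 N·m (5 s.f.)

15739000 N·m


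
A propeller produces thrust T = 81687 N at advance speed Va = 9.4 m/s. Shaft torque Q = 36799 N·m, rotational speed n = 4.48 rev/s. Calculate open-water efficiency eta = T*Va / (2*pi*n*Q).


Formula: eta = T * Va / (2 * pi * n * Q)
Step 1 — numerator = T * Va = 81687 * 9.4 = 767857.8
Step 2 — 2 * pi * n = 2 * pi * 4.48 = 28.14867
Step 3 — denominator = 28.14867 * 36799 = 1035842.91
Step 4 — eta = 767857.8 / 1035842.91 ≈ 0.74129 (5 s.f.)

0.74129


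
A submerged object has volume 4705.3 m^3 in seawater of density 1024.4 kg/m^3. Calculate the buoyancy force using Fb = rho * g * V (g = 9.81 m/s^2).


Formula: Fb = rho * g * V
Substituting: Fb = 1024.4 * 9.81 * 4705.3
Intermediate: 1024.4 * 9.81 = 10049.364
Result: Fb = 10049.364 * 4705.3 ≈ 47285000 N (5 s.f.)

47285000 N


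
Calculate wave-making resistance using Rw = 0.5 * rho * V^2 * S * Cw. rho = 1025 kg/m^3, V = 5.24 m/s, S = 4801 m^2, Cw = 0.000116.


Formula: Rw = 0.5 * rho * V^2 * S * Cw
Step 1 — V^2 = 5.24^2 = 27.4576
Step 2 — 0.5 * rho * V^2 = 0.5 * 1025 * 27.4576 = 14072.02
Step 3 — Rw = 14072.02 * 4801 * 0.000116 ≈ 7836.9 N (5 s.f.)

7836.9 N


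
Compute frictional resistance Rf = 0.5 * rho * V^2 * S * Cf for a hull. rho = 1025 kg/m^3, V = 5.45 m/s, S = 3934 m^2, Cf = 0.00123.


Formula: Rf = 0.5 * rho * V^2 * S * Cf
Step 1 — V^2 = 5.45^2 = 29.7025
Step 2 — 0.5 * rho * V^2 = 0.5 * 1025 * 29.7025 = 15222.53125
Step 3 — Rf = 15222.53125 * 3934 * 0.00123 ≈ 73659 N (5 s.f.)

73659 N


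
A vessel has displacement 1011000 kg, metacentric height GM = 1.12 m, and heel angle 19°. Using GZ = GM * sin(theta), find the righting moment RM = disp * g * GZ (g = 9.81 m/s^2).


Formula: GZ = GM * sin(theta); RM = disp * g * GZ
Step 1 — GZ = 1.12 * sin(19°) = 1.12 * 0.325568 = 0.364636 m
Step 2 — RM = 1011000 * 9.81 * 0.364636 ≈ 3616400 N·m (5 s.f.)

3616400 N·m


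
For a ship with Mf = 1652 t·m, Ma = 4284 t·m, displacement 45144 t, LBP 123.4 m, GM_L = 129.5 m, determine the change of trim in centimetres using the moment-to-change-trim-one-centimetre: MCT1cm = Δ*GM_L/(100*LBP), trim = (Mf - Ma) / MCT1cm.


Formula: net trimming moment = Mf - Ma; MCT1cm = Δ*GM_L/(100*LBP); trim = net moment / MCT1cm
Step 1 — net trimming moment = 1652 - 4284 = -2632 t·m
Step 2 — MCT1cm = 45144 * 129.5 / (100 * 123.4) = 473.7559 t·m/cm
Step 3 — trim = -2632 / 473.7559 ≈ -5.5556 cm (5 s.f.)

-5.5556 cm


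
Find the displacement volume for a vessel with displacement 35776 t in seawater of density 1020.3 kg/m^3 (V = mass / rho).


Formula: V = mass / rho
Step 1 — convert tonnes to kg: 35776 t * 1000 = 35776000 kg
Step 2 — V = 35776000 / 1020.3 ≈ 35064 m^3 (5 s.f.)

35064 m^3


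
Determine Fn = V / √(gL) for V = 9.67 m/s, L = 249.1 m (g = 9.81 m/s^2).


Formula: Fn = V / sqrt(g * L)
Step 1 — g * L = 9.81 * 249.1 = 2443.671
Step 2 — sqrt(g * L) = sqrt(2443.671) = 49.433501
Step 3 — Fn = 9.67 / 49.433501 ≈ 0.19562 (5 s.f.)

0.19562


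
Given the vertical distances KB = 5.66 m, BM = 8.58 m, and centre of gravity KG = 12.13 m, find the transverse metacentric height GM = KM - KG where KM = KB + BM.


Formula: GM = KB + BM - KG
Step 1 — KM = KB + BM = 5.66 + 8.58 = 14.24 m
Step 2 — GM = KM - KG = 14.24 - 12.13 = 2.11 m

2.11 m


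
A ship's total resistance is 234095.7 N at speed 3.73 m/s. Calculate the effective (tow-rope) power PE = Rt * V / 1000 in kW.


Formula: PE = Rt * V / 1000 (kW)
Step 1 — PE (W) = 234095.7 * 3.73 = 873176.961 W
Step 2 — PE (kW) = 873176.961 / 1000 ≈ 873.18 kW (5 s.f.)

873.18 kW


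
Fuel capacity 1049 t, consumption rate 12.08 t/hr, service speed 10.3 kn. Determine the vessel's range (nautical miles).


Formula: endurance = fuel / rate; range = endurance * speed
Step 1 — endurance = 1049 / 12.08 = 86.8377 hours
Step 2 — range = 86.8377 * 10.3 ≈ 894.43 nautical miles (5 s.f.)

894.43 NM


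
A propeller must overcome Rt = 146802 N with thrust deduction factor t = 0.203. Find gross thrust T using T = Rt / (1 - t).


Formula: T = Rt / (1 - t)
Step 1 — (1 - t) = 1 - 0.203 = 0.797
Step 2 — T = 146802 / 0.797 ≈ 184190 N (5 s.f.)

184190 N


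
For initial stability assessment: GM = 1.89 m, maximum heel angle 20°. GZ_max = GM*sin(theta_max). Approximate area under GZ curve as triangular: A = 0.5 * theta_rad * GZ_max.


Formula: GZ_max = GM * sin(theta); Area = 0.5 * theta_rad * GZ_max
Step 1 — GZ_max = 1.89 * sin(20°) = 1.89 * 0.34202 = 0.646418 m
Step 2 — theta_rad = 20 * pi/180 = 0.349066 rad
Step 3 — Area = 0.5 * 0.349066 * 0.646418 ≈ 0.11282 m·rad (5 s.f.)

0.11282 m·rad


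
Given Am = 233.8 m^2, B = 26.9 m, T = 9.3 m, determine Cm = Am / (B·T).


Formula: Cm = Am / (B * T)
Step 1 — B * T = 26.9 * 9.3 = 250.17 m^2
Step 2 — Cm = 233.8 / 250.17 ≈ 0.93456 (5 s.f.)

0.93456


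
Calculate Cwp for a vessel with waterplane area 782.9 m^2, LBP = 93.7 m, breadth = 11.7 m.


Formula: Cwp = Aw / (L * B)
Step 1 — L * B = 93.7 * 11.7 = 1096.29 m^2
Step 2 — Cwp = 782.9 / 1096.29 ≈ 0.71414 (5 s.f.)

0.71414


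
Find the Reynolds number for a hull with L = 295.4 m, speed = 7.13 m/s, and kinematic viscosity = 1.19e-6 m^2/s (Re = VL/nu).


Formula: Re = V * L / nu
Step 1 — V * L = 7.13 * 295.4 = 2106.202 m^2/s
Step 2 — Re = 2106.202 / 1.19e-6 = 1.77e+09

1.77e+09


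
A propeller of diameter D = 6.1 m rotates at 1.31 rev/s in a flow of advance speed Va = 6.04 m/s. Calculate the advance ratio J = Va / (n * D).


Formula: J = Va / (n * D)
Step 1 — n * D = 1.31 * 6.1 = 7.991
Step 2 — J = 6.04 / 7.991 ≈ 0.75585 (5 s.f.)

0.75585


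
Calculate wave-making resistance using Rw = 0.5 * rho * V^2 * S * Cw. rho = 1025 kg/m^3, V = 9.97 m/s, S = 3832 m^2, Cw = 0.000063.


Formula: Rw = 0.5 * rho * V^2 * S * Cw
Step 1 — V^2 = 9.97^2 = 99.4009
Step 2 — 0.5 * rho * V^2 = 0.5 * 1025 * 99.4009 = 50942.96125
Step 3 — Rw = 50942.96125 * 3832 * 0.000063 ≈ 12298 N (5 s.f.)

12298 N


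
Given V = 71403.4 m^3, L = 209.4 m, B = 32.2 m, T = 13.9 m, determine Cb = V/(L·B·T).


Formula: Cb = V / (L * B * T)
Step 1 — L * B * T = 209.4 * 32.2 * 13.9 = 93723.252 m^3
Step 2 — Cb = 71403.4 / 93723.252 ≈ 0.76185 (5 s.f.)

0.76185


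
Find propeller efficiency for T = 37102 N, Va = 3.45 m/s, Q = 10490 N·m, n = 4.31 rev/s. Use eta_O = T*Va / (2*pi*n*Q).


Formula: eta = T * Va / (2 * pi * n * Q)
Step 1 — numerator = T * Va = 37102 * 3.45 = 128001.9
Step 2 — 2 * pi * n = 2 * pi * 4.31 = 27.080529
Step 3 — denominator = 27.080529 * 10490 = 284074.75
Step 4 — eta = 128001.9 / 284074.75 ≈ 0.45059 (5 s.f.)

0.45059


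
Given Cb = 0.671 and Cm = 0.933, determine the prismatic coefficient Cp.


Formula: Cp = Cb / Cm
Substituting: Cp = 0.671 / 0.933
Result: Cp ≈ 0.71919 (5 s.f.)

0.71919


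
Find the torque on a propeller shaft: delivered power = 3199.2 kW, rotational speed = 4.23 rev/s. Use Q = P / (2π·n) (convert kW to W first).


Formula: Q = P_W / (2 * pi * n)
Step 1 — P_W = 3199.2 kW * 1000 = 3199200.0 W
Step 2 — 2 * pi * n = 2 * pi * 4.23 = 26.577874
Step 3 — Q = 3199200.0 / 26.577874 ≈ 120370 N·m (5 s.f.)

120370 N·m


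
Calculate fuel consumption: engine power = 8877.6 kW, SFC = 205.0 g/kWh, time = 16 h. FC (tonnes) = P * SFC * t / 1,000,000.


Formula: FC (tonnes) = P * SFC * t / 1,000,000
Step 1 — P * SFC * t = 8877.6 * 205.0 * 16 = 29118528.0 g
Step 2 — FC (tonnes) = 29118528.0 / 1,000,000 ≈ 29.119 tonnes (5 s.f.)

29.119 tonnes


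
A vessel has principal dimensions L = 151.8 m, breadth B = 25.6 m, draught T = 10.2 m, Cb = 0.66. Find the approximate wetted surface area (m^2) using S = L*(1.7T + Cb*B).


Formula: S = 1.7*L*T + V/T with V = Cb*L*B*T, i.e. S = L * (1.7*T + Cb*B)
Step 1 — 1.7*T = 1.7 * 10.2 = 17.34 m
Step 2 — Cb*B = 0.66 * 25.6 = 16.896 m
Step 3 — 1.7*T + Cb*B = 17.34 + 16.896 = 34.236 m
Step 4 — S = 151.8 * 34.236 ≈ 5197.0 m^2 (5 s.f.)

5197.0 m^2


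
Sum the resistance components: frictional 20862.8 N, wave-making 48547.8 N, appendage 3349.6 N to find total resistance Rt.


Formula: Rt = Rf + Rw + Ra
Substituting: Rt = 20862.8 + 48547.8 + 3349.6
Result: Rt = 72760.2 N

72760.2 N


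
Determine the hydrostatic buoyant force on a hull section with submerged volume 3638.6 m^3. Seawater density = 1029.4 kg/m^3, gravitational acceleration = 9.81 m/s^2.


Formula: Fb = rho * g * V
Substituting: Fb = 1029.4 * 9.81 * 3638.6
Intermediate: 1029.4 * 9.81 = 10098.414
Result: Fb = 10098.414 * 3638.6 ≈ 36744000 N (5 s.f.)

36744000 N


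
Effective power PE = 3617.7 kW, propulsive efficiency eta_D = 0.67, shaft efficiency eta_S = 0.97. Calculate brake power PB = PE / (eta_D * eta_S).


Formula: PB = PE / (eta_D * eta_S)
Step 1 — combined efficiency = eta_D * eta_S = 0.67 * 0.97 = 0.6499
Step 2 — PB = 3617.7 / 0.6499 ≈ 5566.5 kW (5 s.f.)

5566.5 kW


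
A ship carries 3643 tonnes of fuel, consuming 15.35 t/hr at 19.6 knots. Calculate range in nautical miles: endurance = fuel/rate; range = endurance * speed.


Formula: endurance = fuel / rate; range = endurance * speed
Step 1 — endurance = 3643 / 15.35 = 237.329 hours
Step 2 — range = 237.329 * 19.6 ≈ 4651.6 nautical miles (5 s.f.)

4651.6 NM


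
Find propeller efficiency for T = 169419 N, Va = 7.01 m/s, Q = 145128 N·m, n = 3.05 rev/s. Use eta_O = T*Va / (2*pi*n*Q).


Formula: eta = T * Va / (2 * pi * n * Q)
Step 1 — numerator = T * Va = 169419 * 7.01 = 1187627.19
Step 2 — 2 * pi * n = 2 * pi * 3.05 = 19.163715
Step 3 — denominator = 19.163715 * 145128 = 2781191.63
Step 4 — eta = 1187627.19 / 2781191.63 ≈ 0.42702 (5 s.f.)

0.42702


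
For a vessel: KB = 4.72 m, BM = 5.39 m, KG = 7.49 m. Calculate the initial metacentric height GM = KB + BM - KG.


Formula: GM = KB + BM - KG
Step 1 — KM = KB + BM = 4.72 + 5.39 = 10.11 m
Step 2 — GM = KM - KG = 10.11 - 7.49 = 2.62 m

2.62 m


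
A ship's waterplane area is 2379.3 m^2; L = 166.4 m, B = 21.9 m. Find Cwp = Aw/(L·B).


Formula: Cwp = Aw / (L * B)
Step 1 — L * B = 166.4 * 21.9 = 3644.16 m^2
Step 2 — Cwp = 2379.3 / 3644.16 ≈ 0.65291 (5 s.f.)

0.65291


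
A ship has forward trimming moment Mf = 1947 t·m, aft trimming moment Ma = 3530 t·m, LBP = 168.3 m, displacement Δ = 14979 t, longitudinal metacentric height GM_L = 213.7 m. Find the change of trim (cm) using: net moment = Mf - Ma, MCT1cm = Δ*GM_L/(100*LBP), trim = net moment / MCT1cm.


Formula: net trimming moment = Mf - Ma; MCT1cm = Δ*GM_L/(100*LBP); trim = net moment / MCT1cm
Step 1 — net trimming moment = 1947 - 3530 = -1583 t·m
Step 2 — MCT1cm = 14979 * 213.7 / (100 * 168.3) = 190.1968 t·m/cm
Step 3 — trim = -1583 / 190.1968 ≈ -8.3230 cm (5 s.f.)

-8.3230 cm


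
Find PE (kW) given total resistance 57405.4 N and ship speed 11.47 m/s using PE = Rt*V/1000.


Formula: PE = Rt * V / 1000 (kW)
Step 1 — PE (W) = 57405.4 * 11.47 = 658439.938 W
Step 2 — PE (kW) = 658439.938 / 1000 ≈ 658.44 kW (5 s.f.)

658.44 kW


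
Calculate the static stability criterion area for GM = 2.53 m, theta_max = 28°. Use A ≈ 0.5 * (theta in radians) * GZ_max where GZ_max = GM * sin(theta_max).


Formula: GZ_max = GM * sin(theta); Area = 0.5 * theta_rad * GZ_max
Step 1 — GZ_max = 2.53 * sin(28°) = 2.53 * 0.469472 = 1.187764 m
Step 2 — theta_rad = 28 * pi/180 = 0.488692 rad
Step 3 — Area = 0.5 * 0.488692 * 1.187764 ≈ 0.29023 m·rad (5 s.f.)

0.29023 m·rad


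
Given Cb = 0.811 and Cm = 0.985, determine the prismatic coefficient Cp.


Formula: Cp = Cb / Cm
Substituting: Cp = 0.811 / 0.985
Result: Cp ≈ 0.82335 (5 s.f.)

0.82335


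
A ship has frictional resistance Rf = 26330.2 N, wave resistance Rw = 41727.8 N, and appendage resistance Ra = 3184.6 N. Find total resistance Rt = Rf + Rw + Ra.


Formula: Rt = Rf + Rw + Ra
Substituting: Rt = 26330.2 + 41727.8 + 3184.6
Result: Rt = 71242.6 N

71242.6 N


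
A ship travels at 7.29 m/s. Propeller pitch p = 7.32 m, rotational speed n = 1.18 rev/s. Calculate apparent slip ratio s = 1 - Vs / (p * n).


Formula: s = 1 - Vs / (p * n)
Step 1 — p * n = 7.32 * 1.18 = 8.6376
Step 2 — Vs / (p*n) = 7.29 / 8.6376 = 0.843984 (6 d.p.)
Step 3 — s = 1 - 0.843984 = 0.156016

0.156016


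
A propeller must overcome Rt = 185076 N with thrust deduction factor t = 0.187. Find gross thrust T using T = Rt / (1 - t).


Formula: T = Rt / (1 - t)
Step 1 — (1 - t) = 1 - 0.187 = 0.813
Step 2 — T = 185076 / 0.813 ≈ 227650 N (5 s.f.)

227650 N


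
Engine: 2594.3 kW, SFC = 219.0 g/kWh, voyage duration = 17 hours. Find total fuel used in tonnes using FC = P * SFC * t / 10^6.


Formula: FC (tonnes) = P * SFC * t / 1,000,000
Step 1 — P * SFC * t = 2594.3 * 219.0 * 17 = 9658578.9 g
Step 2 — FC (tonnes) = 9658578.9 / 1,000,000 ≈ 9.6586 tonnes (5 s.f.)

9.6586 tonnes
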